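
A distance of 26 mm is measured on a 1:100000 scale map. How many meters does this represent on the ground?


ground = 26 mm * 100000 / 1000 = 2600.0 m

2600.0 m


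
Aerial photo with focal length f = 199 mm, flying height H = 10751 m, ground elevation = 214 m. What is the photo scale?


scale = f / (H - h) = 199 mm / 10537 m = 199 / 10537000 = 1:52950

1:52950


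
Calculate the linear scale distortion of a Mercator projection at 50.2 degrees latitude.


SF = 1 / cos(50.2) = 1 / 0.64011 = 1.562

1.562


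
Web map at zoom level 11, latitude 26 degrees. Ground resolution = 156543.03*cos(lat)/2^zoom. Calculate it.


res = 156543.03 * cos(26) / 2^11 = 156543.03 * 0.89879405 / 2048 = 68.7 m/pixel

68.7 m/pixel


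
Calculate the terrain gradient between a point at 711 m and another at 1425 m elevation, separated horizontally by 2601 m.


gradient = (1425 - 711) / 2601 = 714 / 2601 = 0.2745

0.2745


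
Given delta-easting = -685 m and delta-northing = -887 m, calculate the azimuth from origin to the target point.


az = atan2(-685, -887) = -142.3 deg
adjusted to 0-360: 217.7 degrees

217.7 degrees


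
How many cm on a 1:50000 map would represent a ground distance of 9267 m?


map_cm = 9267 * 100 / 50000 = 18.534 cm ≈ 18.53 cm

18.53 cm


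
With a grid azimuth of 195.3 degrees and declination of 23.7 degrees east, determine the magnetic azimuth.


magnetic azimuth = grid azimuth - declination (east +ve)
mag_az = 195.3 - 23.7 = 171.6 degrees

171.6 degrees


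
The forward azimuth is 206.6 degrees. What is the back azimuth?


back azimuth = (206.6 + 180) mod 360 = 26.6 degrees

26.6 degrees


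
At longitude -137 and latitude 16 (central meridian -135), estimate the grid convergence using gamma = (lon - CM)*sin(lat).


gamma = (-137 - -135) * sin(16) = -2 * 0.275637 = -0.551 degrees

-0.551 degrees


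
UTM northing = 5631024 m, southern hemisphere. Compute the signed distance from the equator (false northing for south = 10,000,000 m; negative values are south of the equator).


For southern: actual = 5631024 - 10000000 = -4368976 m

-4368976 m


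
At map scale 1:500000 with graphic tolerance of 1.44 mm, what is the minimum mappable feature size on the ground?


ground = 1.44 mm * 500000 / 1000 = 720.0 m

720.0 m


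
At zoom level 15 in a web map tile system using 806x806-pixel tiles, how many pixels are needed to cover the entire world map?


tiles per axis = 2^15 = 32768
total tiles = 32768^2 = 1073741824
pixels per axis = 32768 * 806 = 26411008
total pixels = 26411008^2 = 697541343576064

697541343576064 pixels


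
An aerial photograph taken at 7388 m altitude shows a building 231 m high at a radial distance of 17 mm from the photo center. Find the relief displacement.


d = h * r / H = 231 * 17 / 7388 = 0.53 mm

0.53 mm


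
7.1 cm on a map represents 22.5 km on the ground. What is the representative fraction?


ground = 22.5 km = 2250000 cm; RF denominator = ground / map = 2250000 / 7.1 ≈ 316901; RF = 1:316901

1:316901


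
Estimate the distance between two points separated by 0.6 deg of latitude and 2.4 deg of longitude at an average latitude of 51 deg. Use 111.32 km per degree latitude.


dlat_km = 0.6 * 111.32 = 66.792
dlon_km = 2.4 * 111.32 * cos(51) ≈ 168.134
dist = sqrt(66.792^2 + 168.134^2) ≈ 180.9 km

180.9 km


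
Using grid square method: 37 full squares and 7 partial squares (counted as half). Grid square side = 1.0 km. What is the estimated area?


effective squares = 37 + 7 * 0.5 = 40.5
area = 40.5 * 1.0 = 40.5 km^2

40.5 km^2


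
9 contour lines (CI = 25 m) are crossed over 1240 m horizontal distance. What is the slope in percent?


elevation change = 9 * 25 = 225 m
slope = 225 / 1240 * 100 = 18.1%

18.1%


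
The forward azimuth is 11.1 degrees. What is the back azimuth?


back azimuth = (11.1 + 180) mod 360 = 191.1 degrees

191.1 degrees


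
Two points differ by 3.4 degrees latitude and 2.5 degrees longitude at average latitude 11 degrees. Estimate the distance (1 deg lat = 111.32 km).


dlat_km = 3.4 * 111.32 = 378.488
dlon_km = 2.5 * 111.32 * cos(11) ≈ 273.187
dist = sqrt(378.488^2 + 273.187^2) ≈ 466.8 km

466.8 km


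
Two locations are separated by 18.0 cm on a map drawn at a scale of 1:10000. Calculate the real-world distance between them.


ground = 18.0 cm * 10000 / 100 = 1800.0 m = 1.8 km

1.8 km


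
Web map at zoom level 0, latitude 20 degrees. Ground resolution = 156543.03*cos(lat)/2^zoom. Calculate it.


res = 156543.03 * cos(20) / 2^0 = 156543.03 * 0.93969262 / 1 = 147102.33 m/pixel

147102.33 m/pixel


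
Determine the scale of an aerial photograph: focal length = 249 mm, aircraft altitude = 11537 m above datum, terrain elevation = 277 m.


scale = f / (H - h) = 249 mm / 11260 m = 249 / 11260000 = 1:45221

1:45221


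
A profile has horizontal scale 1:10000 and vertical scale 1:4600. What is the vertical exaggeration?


VE = horizontal_scale / vertical_scale = 10000 / 4600 ≈ 2.2

2.2x


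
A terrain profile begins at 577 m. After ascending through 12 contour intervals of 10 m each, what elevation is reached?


elevation = 577 + 12 * 10 = 697 m

697 m


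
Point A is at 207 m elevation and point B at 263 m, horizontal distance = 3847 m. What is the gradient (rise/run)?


gradient = (263 - 207) / 3847 = 56 / 3847 = 0.0146

0.0146


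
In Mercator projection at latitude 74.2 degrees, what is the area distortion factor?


area_distortion = 1/cos^2(74.2) = 13.489

13.489


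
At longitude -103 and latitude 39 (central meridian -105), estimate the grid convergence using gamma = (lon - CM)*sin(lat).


gamma = (-103 - -105) * sin(39) = 2 * 0.62932 = 1.259 degrees

1.259 degrees


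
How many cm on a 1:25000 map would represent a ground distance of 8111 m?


map_cm = 8111 * 100 / 25000 = 32.444 cm ≈ 32.44 cm

32.44 cm


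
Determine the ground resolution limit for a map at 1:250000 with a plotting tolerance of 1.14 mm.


ground = 1.14 mm * 250000 / 1000 = 285.0 m

285.0 m


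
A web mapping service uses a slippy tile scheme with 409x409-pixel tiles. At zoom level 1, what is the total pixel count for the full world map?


tiles per axis = 2^1 = 2
total tiles = 2^2 = 4
pixels per axis = 2 * 409 = 818
total pixels = 818^2 = 669124

669124 pixels


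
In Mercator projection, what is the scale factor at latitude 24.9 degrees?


SF = 1 / cos(24.9) = 1 / 0.907044 = 1.102

1.102


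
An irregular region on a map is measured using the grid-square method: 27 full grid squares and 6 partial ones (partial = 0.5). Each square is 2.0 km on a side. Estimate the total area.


effective squares = 27 + 6 * 0.5 = 30.0
area = 30.0 * 4.0 = 120.0 km^2

120.0 km^2


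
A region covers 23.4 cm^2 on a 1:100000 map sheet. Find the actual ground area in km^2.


ground_area = 23.4 * (100000/100)^2 = 23400000.0 m^2 = 23.4 km^2

23.4 km^2


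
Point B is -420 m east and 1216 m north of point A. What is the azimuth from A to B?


az = atan2(-420, 1216) = -19.1 deg
adjusted to 0-360: 340.9 degrees

340.9 degrees


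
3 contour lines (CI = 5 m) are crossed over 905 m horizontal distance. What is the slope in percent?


elevation change = 3 * 5 = 15 m
slope = 15 / 905 * 100 = 1.7%

1.7%


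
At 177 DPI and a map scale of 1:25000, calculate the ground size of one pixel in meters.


pixel_cm = 2.54 / 177 ≈ 0.01435 cm
ground = pixel_cm * 25000 / 100 = 2.54 * 25000 / (177 * 100) = 63500 / 17700 ≈ 3.59 m

3.59 m


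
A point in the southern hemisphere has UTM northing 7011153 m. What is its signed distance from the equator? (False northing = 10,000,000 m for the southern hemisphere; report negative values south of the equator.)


For southern: actual = 7011153 - 10000000 = -2988847 m

-2988847 m


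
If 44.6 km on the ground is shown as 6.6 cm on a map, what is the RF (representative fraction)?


ground = 44.6 km = 4460000 cm; RF denominator = ground / map = 4460000 / 6.6 ≈ 675758; RF = 1:675758

1:675758


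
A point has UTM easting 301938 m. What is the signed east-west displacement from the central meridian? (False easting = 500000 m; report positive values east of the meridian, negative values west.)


displacement = 301938 - 500000 = -198062 m

-198062 m


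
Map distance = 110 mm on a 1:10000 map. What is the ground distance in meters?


ground = 110 mm * 10000 / 1000 = 1100.0 m

1100.0 m


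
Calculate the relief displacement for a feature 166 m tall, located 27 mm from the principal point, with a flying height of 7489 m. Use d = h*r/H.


d = h * r / H = 166 * 27 / 7489 = 0.6 mm

0.6 mm


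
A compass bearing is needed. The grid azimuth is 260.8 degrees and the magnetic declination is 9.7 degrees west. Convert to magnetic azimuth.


magnetic azimuth = grid azimuth - declination (east +ve)
mag_az = 260.8 - -9.7 = 270.5 degrees

270.5 degrees


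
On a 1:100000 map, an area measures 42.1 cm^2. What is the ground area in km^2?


ground_area = 42.1 * (100000/100)^2 = 42100000.0 m^2 = 42.1 km^2

42.1 km^2


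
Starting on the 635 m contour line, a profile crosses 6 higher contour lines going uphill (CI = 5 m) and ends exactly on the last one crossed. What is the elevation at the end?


elevation = 635 + 6 * 5 = 665 m

665 m


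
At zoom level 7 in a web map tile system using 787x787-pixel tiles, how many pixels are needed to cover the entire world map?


tiles per axis = 2^7 = 128
total tiles = 128^2 = 16384
pixels per axis = 128 * 787 = 100736
total pixels = 100736^2 = 10147741696

10147741696 pixels


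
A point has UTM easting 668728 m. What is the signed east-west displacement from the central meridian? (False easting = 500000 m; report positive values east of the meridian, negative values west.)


displacement = 668728 - 500000 = 168728 m

168728 m


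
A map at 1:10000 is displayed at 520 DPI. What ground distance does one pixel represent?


pixel_cm = 2.54 / 520 ≈ 0.004885 cm
ground = pixel_cm * 10000 / 100 = 2.54 * 10000 / (520 * 100) = 25400 / 52000 ≈ 0.49 m

0.49 m


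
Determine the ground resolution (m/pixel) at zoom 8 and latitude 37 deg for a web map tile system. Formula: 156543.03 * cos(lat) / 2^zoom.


res = 156543.03 * cos(37) / 2^8 = 156543.03 * 0.79863551 / 256 = 488.36 m/pixel

488.36 m/pixel


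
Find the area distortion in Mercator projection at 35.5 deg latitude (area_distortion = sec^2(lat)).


area_distortion = 1/cos^2(35.5) = 1.509

1.509


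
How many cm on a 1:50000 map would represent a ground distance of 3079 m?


map_cm = 3079 * 100 / 50000 = 6.158 cm ≈ 6.16 cm

6.16 cm


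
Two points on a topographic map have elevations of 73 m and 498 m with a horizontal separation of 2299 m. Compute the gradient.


gradient = (498 - 73) / 2299 = 425 / 2299 = 0.1849

0.1849


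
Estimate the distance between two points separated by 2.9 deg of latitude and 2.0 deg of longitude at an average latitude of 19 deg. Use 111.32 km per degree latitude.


dlat_km = 2.9 * 111.32 = 322.828
dlon_km = 2.0 * 111.32 * cos(19) ≈ 210.51
dist = sqrt(322.828^2 + 210.51^2) ≈ 385.4 km

385.4 km


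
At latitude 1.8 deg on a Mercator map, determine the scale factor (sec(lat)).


SF = 1 / cos(1.8) = 1 / 0.999507 = 1.0

1.0


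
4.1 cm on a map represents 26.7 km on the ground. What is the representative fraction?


ground = 26.7 km = 2670000 cm; RF denominator = ground / map = 2670000 / 4.1 ≈ 651220; RF = 1:651220

1:651220


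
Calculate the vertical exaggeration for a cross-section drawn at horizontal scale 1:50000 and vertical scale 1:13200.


VE = horizontal_scale / vertical_scale = 50000 / 13200 ≈ 3.8

3.8x


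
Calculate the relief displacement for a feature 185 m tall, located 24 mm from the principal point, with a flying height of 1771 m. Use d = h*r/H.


d = h * r / H = 185 * 24 / 1771 = 2.51 mm

2.51 mm


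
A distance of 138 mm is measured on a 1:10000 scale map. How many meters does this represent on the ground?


ground = 138 mm * 10000 / 1000 = 1380.0 m

1380.0 m


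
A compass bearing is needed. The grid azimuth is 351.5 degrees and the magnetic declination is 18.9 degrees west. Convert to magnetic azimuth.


magnetic azimuth = grid azimuth - declination (east +ve)
mag_az = 351.5 - -18.9 = 10.4 degrees

10.4 degrees


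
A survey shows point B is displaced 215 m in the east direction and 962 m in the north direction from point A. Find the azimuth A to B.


az = atan2(215, 962) = 12.6 deg
adjusted to 0-360: 12.6 degrees

12.6 degrees


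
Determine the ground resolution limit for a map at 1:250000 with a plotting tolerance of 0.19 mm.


ground = 0.19 mm * 250000 / 1000 = 47.5 m

47.5 m


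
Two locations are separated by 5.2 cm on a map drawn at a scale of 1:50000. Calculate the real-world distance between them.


ground = 5.2 cm * 50000 / 100 = 2600.0 m = 2.6 km

2.6 km


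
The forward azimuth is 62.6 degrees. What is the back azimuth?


back azimuth = (62.6 + 180) mod 360 = 242.6 degrees

242.6 degrees


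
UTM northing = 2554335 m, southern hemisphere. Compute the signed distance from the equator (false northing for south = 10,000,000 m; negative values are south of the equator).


For southern: actual = 2554335 - 10000000 = -7445665 m

-7445665 m


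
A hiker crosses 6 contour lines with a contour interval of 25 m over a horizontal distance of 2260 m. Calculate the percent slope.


elevation change = 6 * 25 = 150 m
slope = 150 / 2260 * 100 = 6.6%

6.6%


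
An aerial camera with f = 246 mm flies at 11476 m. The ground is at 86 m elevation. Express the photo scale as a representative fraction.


scale = f / (H - h) = 246 mm / 11390 m = 246 / 11390000 = 1:46301

1:46301


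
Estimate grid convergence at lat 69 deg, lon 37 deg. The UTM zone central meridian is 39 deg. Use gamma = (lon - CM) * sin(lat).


gamma = (37 - 39) * sin(69) = -2 * 0.93358 = -1.867 degrees

-1.867 degrees


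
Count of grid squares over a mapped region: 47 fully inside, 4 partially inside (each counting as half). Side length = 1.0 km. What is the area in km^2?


effective squares = 47 + 4 * 0.5 = 49.0
area = 49.0 * 1.0 = 49.0 km^2

49.0 km^2


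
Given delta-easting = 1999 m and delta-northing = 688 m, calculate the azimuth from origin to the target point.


az = atan2(1999, 688) = 71.0 deg
adjusted to 0-360: 71.0 degrees

71.0 degrees


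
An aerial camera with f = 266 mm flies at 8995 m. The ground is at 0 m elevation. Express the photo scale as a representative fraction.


scale = f / (H - h) = 266 mm / 8995 m = 266 / 8995000 = 1:33816

1:33816


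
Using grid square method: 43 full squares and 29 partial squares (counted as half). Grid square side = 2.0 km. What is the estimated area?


effective squares = 43 + 29 * 0.5 = 57.5
area = 57.5 * 4.0 = 230.0 km^2

230.0 km^2


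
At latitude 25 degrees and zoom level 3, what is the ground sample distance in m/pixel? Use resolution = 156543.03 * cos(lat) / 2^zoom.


res = 156543.03 * cos(25) / 2^3 = 156543.03 * 0.90630779 / 8 = 17734.52 m/pixel

17734.52 m/pixel


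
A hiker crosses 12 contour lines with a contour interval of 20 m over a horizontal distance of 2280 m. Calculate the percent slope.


elevation change = 12 * 20 = 240 m
slope = 240 / 2280 * 100 = 10.5%

10.5%


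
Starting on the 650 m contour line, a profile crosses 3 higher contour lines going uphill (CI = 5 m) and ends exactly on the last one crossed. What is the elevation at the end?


elevation = 650 + 3 * 5 = 665 m

665 m


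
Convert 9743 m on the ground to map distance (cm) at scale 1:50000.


map_cm = 9743 * 100 / 50000 = 19.486 cm ≈ 19.49 cm

19.49 cm


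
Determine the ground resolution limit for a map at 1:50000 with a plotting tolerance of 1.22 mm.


ground = 1.22 mm * 50000 / 1000 = 61.0 m

61.0 m


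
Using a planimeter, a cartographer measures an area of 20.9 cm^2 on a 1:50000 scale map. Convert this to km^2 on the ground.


ground_area = 20.9 * (50000/100)^2 = 5225000.0 m^2 = 5.225 km^2

5.225 km^2


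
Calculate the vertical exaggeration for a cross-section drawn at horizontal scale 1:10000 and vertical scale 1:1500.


VE = horizontal_scale / vertical_scale = 10000 / 1500 ≈ 6.7

6.7x


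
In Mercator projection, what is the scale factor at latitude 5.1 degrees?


SF = 1 / cos(5.1) = 1 / 0.996041 = 1.004

1.004


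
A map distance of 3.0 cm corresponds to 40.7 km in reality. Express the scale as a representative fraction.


ground = 40.7 km = 4070000 cm; RF denominator = ground / map = 4070000 / 3.0 ≈ 1356667; RF = 1:1356667

1:1356667


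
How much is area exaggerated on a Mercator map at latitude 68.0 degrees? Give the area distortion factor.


area_distortion = 1/cos^2(68.0) = 7.126

7.126


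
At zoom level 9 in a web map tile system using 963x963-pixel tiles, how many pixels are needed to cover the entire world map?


tiles per axis = 2^9 = 512
total tiles = 512^2 = 262144
pixels per axis = 512 * 963 = 493056
total pixels = 493056^2 = 243104219136

243104219136 pixels


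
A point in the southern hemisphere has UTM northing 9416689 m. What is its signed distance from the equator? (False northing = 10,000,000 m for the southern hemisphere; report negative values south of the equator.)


For southern: actual = 9416689 - 10000000 = -583311 m

-583311 m


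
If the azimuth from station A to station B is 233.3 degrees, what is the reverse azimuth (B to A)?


back azimuth = (233.3 + 180) mod 360 = 53.3 degrees

53.3 degrees


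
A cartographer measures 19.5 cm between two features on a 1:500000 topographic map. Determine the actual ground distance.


ground = 19.5 cm * 500000 / 100 = 97500.0 m = 97.5 km

97.5 km


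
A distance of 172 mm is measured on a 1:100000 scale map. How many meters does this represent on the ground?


ground = 172 mm * 100000 / 1000 = 17200.0 m

17200.0 m


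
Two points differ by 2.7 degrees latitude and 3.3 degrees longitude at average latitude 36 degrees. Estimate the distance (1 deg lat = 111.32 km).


dlat_km = 2.7 * 111.32 = 300.564
dlon_km = 3.3 * 111.32 * cos(36) ≈ 297.197
dist = sqrt(300.564^2 + 297.197^2) ≈ 422.7 km

422.7 km


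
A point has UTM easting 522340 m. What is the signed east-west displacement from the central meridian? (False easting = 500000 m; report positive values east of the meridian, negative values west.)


displacement = 522340 - 500000 = 22340 m

22340 m


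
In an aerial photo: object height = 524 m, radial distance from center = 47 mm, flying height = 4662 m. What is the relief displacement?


d = h * r / H = 524 * 47 / 4662 = 5.28 mm

5.28 mm


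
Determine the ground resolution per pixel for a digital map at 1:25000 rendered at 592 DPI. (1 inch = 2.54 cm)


pixel_cm = 2.54 / 592 ≈ 0.004291 cm
ground = pixel_cm * 25000 / 100 = 2.54 * 25000 / (592 * 100) = 63500 / 59200 ≈ 1.07 m

1.07 m


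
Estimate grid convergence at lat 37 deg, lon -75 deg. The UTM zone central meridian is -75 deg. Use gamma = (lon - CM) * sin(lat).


gamma = (-75 - -75) * sin(37) = 0 * 0.601815 = 0.0 degrees

0.0 degrees


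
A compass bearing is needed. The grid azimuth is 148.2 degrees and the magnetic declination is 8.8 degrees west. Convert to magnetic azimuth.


magnetic azimuth = grid azimuth - declination (east +ve)
mag_az = 148.2 - -8.8 = 157.0 degrees

157.0 degrees


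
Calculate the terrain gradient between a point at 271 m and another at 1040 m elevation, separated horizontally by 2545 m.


gradient = (1040 - 271) / 2545 = 769 / 2545 = 0.3022

0.3022


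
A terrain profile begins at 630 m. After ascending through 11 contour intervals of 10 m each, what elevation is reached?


elevation = 630 + 11 * 10 = 740 m

740 m


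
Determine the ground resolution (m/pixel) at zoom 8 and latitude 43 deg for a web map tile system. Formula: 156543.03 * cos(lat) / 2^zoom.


res = 156543.03 * cos(43) / 2^8 = 156543.03 * 0.7313537 / 256 = 447.22 m/pixel

447.22 m/pixel


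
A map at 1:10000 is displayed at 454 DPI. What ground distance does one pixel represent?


pixel_cm = 2.54 / 454 ≈ 0.005595 cm
ground = pixel_cm * 10000 / 100 = 2.54 * 10000 / (454 * 100) = 25400 / 45400 ≈ 0.56 m

0.56 m


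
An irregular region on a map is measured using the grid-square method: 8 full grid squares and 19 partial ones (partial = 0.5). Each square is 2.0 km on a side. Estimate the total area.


effective squares = 8 + 19 * 0.5 = 17.5
area = 17.5 * 4.0 = 70.0 km^2

70.0 km^2


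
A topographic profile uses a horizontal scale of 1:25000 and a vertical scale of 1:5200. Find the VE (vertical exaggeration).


VE = horizontal_scale / vertical_scale = 25000 / 5200 ≈ 4.8

4.8x


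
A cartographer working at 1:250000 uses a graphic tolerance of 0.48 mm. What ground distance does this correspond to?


ground = 0.48 mm * 250000 / 1000 = 120.0 m

120.0 m


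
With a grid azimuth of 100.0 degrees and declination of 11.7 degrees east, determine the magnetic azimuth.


magnetic azimuth = grid azimuth - declination (east +ve)
mag_az = 100.0 - 11.7 = 88.3 degrees

88.3 degrees


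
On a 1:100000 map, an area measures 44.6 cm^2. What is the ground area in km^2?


ground_area = 44.6 * (100000/100)^2 = 44600000.0 m^2 = 44.6 km^2

44.6 km^2


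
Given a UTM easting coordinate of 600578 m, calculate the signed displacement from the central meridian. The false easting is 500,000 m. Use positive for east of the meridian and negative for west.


displacement = 600578 - 500000 = 100578 m

100578 m


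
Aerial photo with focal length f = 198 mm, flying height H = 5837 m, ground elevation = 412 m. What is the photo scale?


scale = f / (H - h) = 198 mm / 5425 m = 198 / 5425000 = 1:27399

1:27399


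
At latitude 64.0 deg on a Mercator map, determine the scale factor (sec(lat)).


SF = 1 / cos(64.0) = 1 / 0.438371 = 2.281

2.281


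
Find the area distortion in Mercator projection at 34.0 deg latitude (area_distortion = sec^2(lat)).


area_distortion = 1/cos^2(34.0) = 1.455

1.455


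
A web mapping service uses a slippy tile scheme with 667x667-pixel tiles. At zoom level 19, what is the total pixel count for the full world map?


tiles per axis = 2^19 = 524288
total tiles = 524288^2 = 274877906944
pixels per axis = 524288 * 667 = 349700096
total pixels = 349700096^2 = 122290157142409216

122290157142409216 pixels


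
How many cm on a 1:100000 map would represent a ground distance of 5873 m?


map_cm = 5873 * 100 / 100000 = 5.873 cm ≈ 5.87 cm

5.87 cm


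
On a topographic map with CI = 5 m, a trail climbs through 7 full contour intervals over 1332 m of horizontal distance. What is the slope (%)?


elevation change = 7 * 5 = 35 m
slope = 35 / 1332 * 100 = 2.6%

2.6%


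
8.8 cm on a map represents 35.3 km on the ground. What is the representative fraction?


ground = 35.3 km = 3530000 cm; RF denominator = ground / map = 3530000 / 8.8 ≈ 401136; RF = 1:401136

1:401136


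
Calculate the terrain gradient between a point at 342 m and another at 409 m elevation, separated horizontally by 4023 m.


gradient = (409 - 342) / 4023 = 67 / 4023 = 0.0167

0.0167


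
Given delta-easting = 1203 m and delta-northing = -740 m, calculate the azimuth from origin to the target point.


az = atan2(1203, -740) = 121.6 deg
adjusted to 0-360: 121.6 degrees

121.6 degrees


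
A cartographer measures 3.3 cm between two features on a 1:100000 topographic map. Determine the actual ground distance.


ground = 3.3 cm * 100000 / 100 = 3300.0 m = 3.3 km

3.3 km


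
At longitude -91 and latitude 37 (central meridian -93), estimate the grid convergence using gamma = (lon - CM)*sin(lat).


gamma = (-91 - -93) * sin(37) = 2 * 0.601815 = 1.204 degrees

1.204 degrees


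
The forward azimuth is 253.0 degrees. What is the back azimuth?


back azimuth = (253.0 + 180) mod 360 = 73.0 degrees

73.0 degrees


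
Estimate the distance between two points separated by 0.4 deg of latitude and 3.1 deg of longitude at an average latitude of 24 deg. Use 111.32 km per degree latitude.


dlat_km = 0.4 * 111.32 = 44.528
dlon_km = 3.1 * 111.32 * cos(24) ≈ 315.257
dist = sqrt(44.528^2 + 315.257^2) ≈ 318.4 km

318.4 km


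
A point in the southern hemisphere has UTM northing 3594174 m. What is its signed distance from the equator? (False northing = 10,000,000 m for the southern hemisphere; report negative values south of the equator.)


For southern: actual = 3594174 - 10000000 = -6405826 m

-6405826 m


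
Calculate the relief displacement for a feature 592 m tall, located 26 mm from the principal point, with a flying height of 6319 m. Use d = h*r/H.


d = h * r / H = 592 * 26 / 6319 = 2.44 mm

2.44 mm


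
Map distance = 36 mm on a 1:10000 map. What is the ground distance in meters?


ground = 36 mm * 10000 / 1000 = 360.0 m

360.0 m


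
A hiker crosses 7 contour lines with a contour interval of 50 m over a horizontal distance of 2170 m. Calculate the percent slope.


elevation change = 7 * 50 = 350 m
slope = 350 / 2170 * 100 = 16.1%

16.1%


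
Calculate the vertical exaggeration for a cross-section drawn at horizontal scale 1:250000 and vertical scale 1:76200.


VE = horizontal_scale / vertical_scale = 250000 / 76200 ≈ 3.3

3.3x


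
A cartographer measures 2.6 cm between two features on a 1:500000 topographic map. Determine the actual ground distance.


ground = 2.6 cm * 500000 / 100 = 13000.0 m = 13.0 km

13.0 km


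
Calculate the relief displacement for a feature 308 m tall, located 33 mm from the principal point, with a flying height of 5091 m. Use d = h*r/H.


d = h * r / H = 308 * 33 / 5091 = 2.0 mm

2.0 mm


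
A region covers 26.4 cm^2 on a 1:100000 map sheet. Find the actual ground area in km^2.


ground_area = 26.4 * (100000/100)^2 = 26400000.0 m^2 = 26.4 km^2

26.4 km^2


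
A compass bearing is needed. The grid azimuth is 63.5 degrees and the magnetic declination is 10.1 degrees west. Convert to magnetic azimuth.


magnetic azimuth = grid azimuth - declination (east +ve)
mag_az = 63.5 - -10.1 = 73.6 degrees

73.6 degrees


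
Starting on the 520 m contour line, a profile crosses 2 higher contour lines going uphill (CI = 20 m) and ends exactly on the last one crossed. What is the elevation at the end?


elevation = 520 + 2 * 20 = 560 m

560 m


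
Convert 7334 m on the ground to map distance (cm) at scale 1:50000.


map_cm = 7334 * 100 / 50000 = 14.668 cm ≈ 14.67 cm

14.67 cm


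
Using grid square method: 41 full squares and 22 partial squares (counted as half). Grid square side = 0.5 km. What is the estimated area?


effective squares = 41 + 22 * 0.5 = 52.0
area = 52.0 * 0.25 = 13.0 km^2

13.0 km^2


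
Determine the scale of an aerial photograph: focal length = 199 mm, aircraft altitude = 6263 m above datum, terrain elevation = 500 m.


scale = f / (H - h) = 199 mm / 5763 m = 199 / 5763000 = 1:28960

1:28960


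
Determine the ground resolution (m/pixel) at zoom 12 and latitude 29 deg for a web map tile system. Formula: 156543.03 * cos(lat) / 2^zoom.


res = 156543.03 * cos(29) / 2^12 = 156543.03 * 0.87461971 / 4096 = 33.43 m/pixel

33.43 m/pixel


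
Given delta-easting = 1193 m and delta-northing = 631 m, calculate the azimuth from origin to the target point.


az = atan2(1193, 631) = 62.1 deg
adjusted to 0-360: 62.1 degrees

62.1 degrees


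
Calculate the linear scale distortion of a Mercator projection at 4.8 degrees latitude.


SF = 1 / cos(4.8) = 1 / 0.996493 = 1.004

1.004


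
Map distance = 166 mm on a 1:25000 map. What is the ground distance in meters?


ground = 166 mm * 25000 / 1000 = 4150.0 m

4150.0 m


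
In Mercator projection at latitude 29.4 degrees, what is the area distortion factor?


area_distortion = 1/cos^2(29.4) = 1.317

1.317


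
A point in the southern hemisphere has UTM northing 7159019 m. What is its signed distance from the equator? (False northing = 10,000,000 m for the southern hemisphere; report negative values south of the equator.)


For southern: actual = 7159019 - 10000000 = -2840981 m

-2840981 m


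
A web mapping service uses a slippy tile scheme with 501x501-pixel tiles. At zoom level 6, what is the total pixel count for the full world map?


tiles per axis = 2^6 = 64
total tiles = 64^2 = 4096
pixels per axis = 64 * 501 = 32064
total pixels = 32064^2 = 1028100096

1028100096 pixels


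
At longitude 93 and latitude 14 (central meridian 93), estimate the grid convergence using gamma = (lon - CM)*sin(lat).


gamma = (93 - 93) * sin(14) = 0 * 0.241922 = 0.0 degrees

0.0 degrees


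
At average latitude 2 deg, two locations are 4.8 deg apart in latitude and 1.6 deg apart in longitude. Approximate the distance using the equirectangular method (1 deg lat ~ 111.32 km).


dlat_km = 4.8 * 111.32 = 534.336
dlon_km = 1.6 * 111.32 * cos(2) ≈ 178.003
dist = sqrt(534.336^2 + 178.003^2) ≈ 563.2 km

563.2 km


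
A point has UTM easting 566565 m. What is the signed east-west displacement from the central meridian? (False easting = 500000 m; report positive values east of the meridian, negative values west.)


displacement = 566565 - 500000 = 66565 m

66565 m


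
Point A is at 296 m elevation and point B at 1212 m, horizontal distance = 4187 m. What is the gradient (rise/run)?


gradient = (1212 - 296) / 4187 = 916 / 4187 = 0.2188

0.2188


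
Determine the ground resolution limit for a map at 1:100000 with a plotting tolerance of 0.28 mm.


ground = 0.28 mm * 100000 / 1000 = 28.0 m

28.0 m


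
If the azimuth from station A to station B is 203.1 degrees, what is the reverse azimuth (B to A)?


back azimuth = (203.1 + 180) mod 360 = 23.1 degrees

23.1 degrees


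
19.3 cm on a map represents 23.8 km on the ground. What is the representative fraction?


ground = 23.8 km = 2380000 cm; RF denominator = ground / map = 2380000 / 19.3 ≈ 123316; RF = 1:123316

1:123316


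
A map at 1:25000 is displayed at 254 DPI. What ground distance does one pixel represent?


pixel_cm = 2.54 / 254 = 0.01 cm
ground = pixel_cm * 25000 / 100 = 2.54 * 25000 / (254 * 100) = 63500 / 25400 = 2.5 m

2.5 m


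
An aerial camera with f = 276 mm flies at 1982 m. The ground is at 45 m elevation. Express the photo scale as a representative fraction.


scale = f / (H - h) = 276 mm / 1937 m = 276 / 1937000 = 1:7018

1:7018


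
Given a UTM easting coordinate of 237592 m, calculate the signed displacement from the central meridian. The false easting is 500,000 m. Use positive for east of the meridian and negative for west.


displacement = 237592 - 500000 = -262408 m

-262408 m


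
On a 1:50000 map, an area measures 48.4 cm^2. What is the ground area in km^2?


ground_area = 48.4 * (50000/100)^2 = 12100000.0 m^2 = 12.1 km^2

12.1 km^2


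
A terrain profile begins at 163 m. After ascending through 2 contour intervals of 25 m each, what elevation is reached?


elevation = 163 + 2 * 25 = 213 m

213 m


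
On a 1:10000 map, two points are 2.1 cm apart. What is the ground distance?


ground = 2.1 cm * 10000 / 100 = 210.0 m

210.0 m


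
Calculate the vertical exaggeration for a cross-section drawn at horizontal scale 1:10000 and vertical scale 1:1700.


VE = horizontal_scale / vertical_scale = 10000 / 1700 ≈ 5.9

5.9x


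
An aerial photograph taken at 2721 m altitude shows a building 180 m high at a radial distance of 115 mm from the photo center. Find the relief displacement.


d = h * r / H = 180 * 115 / 2721 = 7.61 mm

7.61 mm


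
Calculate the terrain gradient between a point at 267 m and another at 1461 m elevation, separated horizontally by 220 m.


gradient = (1461 - 267) / 220 = 1194 / 220 = 5.4273

5.4273


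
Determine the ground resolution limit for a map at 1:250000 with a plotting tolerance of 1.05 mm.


ground = 1.05 mm * 250000 / 1000 = 262.5 m

262.5 m


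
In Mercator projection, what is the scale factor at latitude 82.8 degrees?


SF = 1 / cos(82.8) = 1 / 0.125333 = 7.979

7.979


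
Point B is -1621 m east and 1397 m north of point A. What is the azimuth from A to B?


az = atan2(-1621, 1397) = -49.2 deg
adjusted to 0-360: 310.8 degrees

310.8 degrees


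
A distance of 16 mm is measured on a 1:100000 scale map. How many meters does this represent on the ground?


ground = 16 mm * 100000 / 1000 = 1600.0 m

1600.0 m


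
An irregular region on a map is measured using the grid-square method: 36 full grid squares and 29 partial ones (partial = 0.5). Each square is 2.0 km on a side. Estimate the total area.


effective squares = 36 + 29 * 0.5 = 50.5
area = 50.5 * 4.0 = 202.0 km^2

202.0 km^2


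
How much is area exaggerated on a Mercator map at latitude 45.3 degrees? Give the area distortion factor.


area_distortion = 1/cos^2(45.3) = 2.021

2.021


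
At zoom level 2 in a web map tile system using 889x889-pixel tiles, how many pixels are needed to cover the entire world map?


tiles per axis = 2^2 = 4
total tiles = 4^2 = 16
pixels per axis = 4 * 889 = 3556
total pixels = 3556^2 = 12645136

12645136 pixels


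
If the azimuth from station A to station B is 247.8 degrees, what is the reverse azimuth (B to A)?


back azimuth = (247.8 + 180) mod 360 = 67.8 degrees

67.8 degrees


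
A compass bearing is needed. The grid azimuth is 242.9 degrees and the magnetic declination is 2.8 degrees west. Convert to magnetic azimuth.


magnetic azimuth = grid azimuth - declination (east +ve)
mag_az = 242.9 - -2.8 = 245.7 degrees

245.7 degrees


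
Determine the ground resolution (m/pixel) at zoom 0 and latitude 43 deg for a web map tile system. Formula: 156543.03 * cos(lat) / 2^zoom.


res = 156543.03 * cos(43) / 2^0 = 156543.03 * 0.7313537 / 1 = 114488.32 m/pixel

114488.32 m/pixel


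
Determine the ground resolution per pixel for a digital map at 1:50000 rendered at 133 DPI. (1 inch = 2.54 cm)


pixel_cm = 2.54 / 133 ≈ 0.019098 cm
ground = pixel_cm * 50000 / 100 = 2.54 * 50000 / (133 * 100) = 127000 / 13300 ≈ 9.55 m

9.55 m


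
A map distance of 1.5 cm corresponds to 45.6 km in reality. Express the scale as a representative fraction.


ground = 45.6 km = 4560000 cm; RF denominator = ground / map = 4560000 / 1.5 = 3040000; RF = 1:3040000

1:3040000


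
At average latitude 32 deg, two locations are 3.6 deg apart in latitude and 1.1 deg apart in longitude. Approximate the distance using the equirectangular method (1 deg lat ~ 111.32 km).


dlat_km = 3.6 * 111.32 = 400.752
dlon_km = 1.1 * 111.32 * cos(32) ≈ 103.845
dist = sqrt(400.752^2 + 103.845^2) ≈ 414.0 km

414.0 km


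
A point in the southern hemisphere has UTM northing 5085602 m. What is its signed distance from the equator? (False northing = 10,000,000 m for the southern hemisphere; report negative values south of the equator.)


For southern: actual = 5085602 - 10000000 = -4914398 m

-4914398 m


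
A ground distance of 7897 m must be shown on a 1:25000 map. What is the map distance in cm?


map_cm = 7897 * 100 / 25000 = 31.588 cm ≈ 31.59 cm

31.59 cm


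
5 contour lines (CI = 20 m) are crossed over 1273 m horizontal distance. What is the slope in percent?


elevation change = 5 * 20 = 100 m
slope = 100 / 1273 * 100 = 7.9%

7.9%


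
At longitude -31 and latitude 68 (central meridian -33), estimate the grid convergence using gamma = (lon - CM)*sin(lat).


gamma = (-31 - -33) * sin(68) = 2 * 0.927184 = 1.854 degrees

1.854 degrees


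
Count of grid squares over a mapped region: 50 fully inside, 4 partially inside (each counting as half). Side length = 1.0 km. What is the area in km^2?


effective squares = 50 + 4 * 0.5 = 52.0
area = 52.0 * 1.0 = 52.0 km^2

52.0 km^2


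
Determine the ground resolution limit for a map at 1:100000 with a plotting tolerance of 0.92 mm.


ground = 0.92 mm * 100000 / 1000 = 92.0 m

92.0 m


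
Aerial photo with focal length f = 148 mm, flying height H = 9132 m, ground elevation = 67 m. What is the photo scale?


scale = f / (H - h) = 148 mm / 9065 m = 148 / 9065000 = 1:61250

1:61250


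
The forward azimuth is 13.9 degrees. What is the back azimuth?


back azimuth = (13.9 + 180) mod 360 = 193.9 degrees

193.9 degrees


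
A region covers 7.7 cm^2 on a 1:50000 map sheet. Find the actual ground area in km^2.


ground_area = 7.7 * (50000/100)^2 = 1925000.0 m^2 = 1.925 km^2

1.925 km^2


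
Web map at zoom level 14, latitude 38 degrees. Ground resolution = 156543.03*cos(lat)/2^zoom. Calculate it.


res = 156543.03 * cos(38) / 2^14 = 156543.03 * 0.78801075 / 16384 = 7.53 m/pixel

7.53 m/pixel


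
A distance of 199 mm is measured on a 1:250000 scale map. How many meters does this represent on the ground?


ground = 199 mm * 250000 / 1000 = 49750.0 m

49750.0 m


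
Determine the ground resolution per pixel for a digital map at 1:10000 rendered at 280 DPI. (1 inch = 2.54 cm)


pixel_cm = 2.54 / 280 ≈ 0.009071 cm
ground = pixel_cm * 10000 / 100 = 2.54 * 10000 / (280 * 100) = 25400 / 28000 ≈ 0.91 m

0.91 m


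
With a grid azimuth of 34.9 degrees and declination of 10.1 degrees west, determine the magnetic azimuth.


magnetic azimuth = grid azimuth - declination (east +ve)
mag_az = 34.9 - -10.1 = 45.0 degrees

45.0 degrees


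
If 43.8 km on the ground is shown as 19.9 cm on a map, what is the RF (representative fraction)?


ground = 43.8 km = 4380000 cm; RF denominator = ground / map = 4380000 / 19.9 ≈ 220101; RF = 1:220101

1:220101


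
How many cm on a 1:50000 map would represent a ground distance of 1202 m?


map_cm = 1202 * 100 / 50000 = 2.404 cm ≈ 2.4 cm

2.4 cm


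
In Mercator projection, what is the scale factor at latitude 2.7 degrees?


SF = 1 / cos(2.7) = 1 / 0.99889 = 1.001

1.001


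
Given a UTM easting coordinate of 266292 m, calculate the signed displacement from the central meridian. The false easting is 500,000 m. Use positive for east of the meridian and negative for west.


displacement = 266292 - 500000 = -233708 m

-233708 m


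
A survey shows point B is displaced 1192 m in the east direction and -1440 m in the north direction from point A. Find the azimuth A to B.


az = atan2(1192, -1440) = 140.4 deg
adjusted to 0-360: 140.4 degrees

140.4 degrees


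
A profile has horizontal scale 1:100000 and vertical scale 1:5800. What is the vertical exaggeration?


VE = horizontal_scale / vertical_scale = 100000 / 5800 ≈ 17.2

17.2x


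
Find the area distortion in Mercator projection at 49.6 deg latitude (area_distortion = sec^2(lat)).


area_distortion = 1/cos^2(49.6) = 2.381

2.381


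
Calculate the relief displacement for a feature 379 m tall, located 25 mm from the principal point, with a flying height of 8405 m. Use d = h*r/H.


d = h * r / H = 379 * 25 / 8405 = 1.13 mm

1.13 mm


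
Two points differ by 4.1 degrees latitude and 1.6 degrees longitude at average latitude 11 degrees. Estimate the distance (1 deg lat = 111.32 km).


dlat_km = 4.1 * 111.32 = 456.412
dlon_km = 1.6 * 111.32 * cos(11) ≈ 174.84
dist = sqrt(456.412^2 + 174.84^2) ≈ 488.8 km

488.8 km


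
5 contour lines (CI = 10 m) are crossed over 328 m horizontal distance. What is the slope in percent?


elevation change = 5 * 10 = 50 m
slope = 50 / 328 * 100 = 15.2%

15.2%
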